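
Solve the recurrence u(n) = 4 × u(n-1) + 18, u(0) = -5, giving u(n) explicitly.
Recurrence: u(n) = 4 × u(n-1) + 18, initial: u(0) = -5.
Try u(n) = A·4ⁿ + C. Substituting: A·4ⁿ + C = 4(A·4ⁿ⁻¹ + C) + 18 = A·4ⁿ + 4C + 18, so C = 4C + 18, giving C = -6. Then u(0) = A - 6 = -5 gives A = 1.

u(n) = 4ⁿ - 6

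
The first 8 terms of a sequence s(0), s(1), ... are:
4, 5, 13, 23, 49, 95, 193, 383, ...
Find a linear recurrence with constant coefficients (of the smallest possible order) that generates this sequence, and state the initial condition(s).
Look for the lowest-order linear relation among consecutive terms.
Observation: s(n) - 1·s(n-1) - (2)·s(n-2) = 0 holds for the shown terms, and no order-1 relation s(n) = α·s(n-1) + β fits.
Check at n=3: 1·13 + (2)·5 = 23. ✓

s(n) = s(n-1) + 2s(n-2), s(0) = 4, s(1) = 5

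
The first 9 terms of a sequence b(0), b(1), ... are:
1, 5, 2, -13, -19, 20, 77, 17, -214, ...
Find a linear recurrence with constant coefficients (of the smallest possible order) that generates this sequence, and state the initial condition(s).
Look for the lowest-order linear relation among consecutive terms.
Observation: b(n) - 1·b(n-1) - (-3)·b(n-2) = 0 holds for the shown terms, and no order-1 relation b(n) = α·b(n-1) + β fits.
Check at n=3: 1·2 + (-3)·5 = -13. ✓

b(n) = b(n-1) - 3b(n-2), b(0) = 1, b(1) = 5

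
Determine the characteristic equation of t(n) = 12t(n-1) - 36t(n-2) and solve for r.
Substitute t(n) = rⁿ and divide through by rⁿ⁻²: r² - 12r + 36 = 0
Factor: (r - 6)² = 0, so r = 6 (double root).
General solution: t(n) = (A + Bn)·6ⁿ

Characteristic: r² - 12r + 36 = 0, Roots: r = 6 (double root)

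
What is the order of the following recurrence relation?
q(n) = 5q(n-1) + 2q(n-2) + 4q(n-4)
The order is the largest lag k for which q(n-k) appears. Here the deepest term is q(n-4), so the order is 4.

Order 4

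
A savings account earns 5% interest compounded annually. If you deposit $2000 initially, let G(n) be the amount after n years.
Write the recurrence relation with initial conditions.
Each year the balance grows by 5%, i.e. is multiplied by 1 + 5/100 = 1.05, so G(n) = 1.05 × G(n-1). The initial deposit gives G(0) = 2000.
Unrolling gives the closed form G(n) = 2000 × (1.05)ⁿ.

G(n) = 1.05 × G(n-1), G(0) = 2000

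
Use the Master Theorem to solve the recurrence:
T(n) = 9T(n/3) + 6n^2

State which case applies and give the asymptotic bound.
Master Theorem template: T(n) = a·T(n/b) + f(n).
Here: a=9, b=3, f(n)=6n^2
Compute log_b(a) = log_3(9) = 2.
f(n) = 6n^2 = Θ(n^2). Case 2: T(n) = Θ(n^2 log n).

Case 2: T(n) = Θ(n^2 log n)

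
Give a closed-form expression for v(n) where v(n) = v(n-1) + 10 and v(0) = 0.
Recurrence: v(n) = v(n-1) + 10, initial: v(0) = 0.
Each step adds 10, so v(n) = v(0) + 10n = 10n.

v(n) = 10n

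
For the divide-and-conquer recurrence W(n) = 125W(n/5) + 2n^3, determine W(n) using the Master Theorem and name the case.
Master Theorem template: W(n) = a·W(n/b) + f(n).
Here: a=125, b=5, f(n)=2n^3
Compute log_b(a) = log_5(125) = 3.
f(n) = 2n^3 = Θ(n^3). Case 2: W(n) = Θ(n^3 log n).

Case 2: W(n) = Θ(n^3 log n)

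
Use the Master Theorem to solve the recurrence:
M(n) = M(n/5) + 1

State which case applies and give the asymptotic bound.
Master Theorem template: M(n) = a·M(n/b) + f(n).
Here: a=1, b=5, f(n)=1
Compute log_b(a) = log_5(1) = 0.
f(n) = 1 = Θ(1). Case 2: M(n) = Θ(log n).

Case 2: M(n) = Θ(log n)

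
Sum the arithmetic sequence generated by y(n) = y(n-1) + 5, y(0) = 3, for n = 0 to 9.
Computing the sequence terms: 3, 8, 13, 18, 23, 28, 33, 38, 43, 48
Adding these values together:

255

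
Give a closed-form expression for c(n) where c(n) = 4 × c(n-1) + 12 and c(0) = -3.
Recurrence: c(n) = 4 × c(n-1) + 12, initial: c(0) = -3.
Try c(n) = A·4ⁿ + C. Substituting: A·4ⁿ + C = 4(A·4ⁿ⁻¹ + C) + 12 = A·4ⁿ + 4C + 12, so C = 4C + 12, giving C = -4. Then c(0) = A - 4 = -3 gives A = 1.

c(n) = 4ⁿ - 4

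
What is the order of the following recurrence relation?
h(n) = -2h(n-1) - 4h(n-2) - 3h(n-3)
The order is the largest lag k for which h(n-k) appears. Here the deepest term is h(n-3), so the order is 3.

Order 3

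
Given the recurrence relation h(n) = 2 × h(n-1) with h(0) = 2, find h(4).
Computing step by step:
h(0) = 2
h(1) = 2 × 2 = 4
h(2) = 2 × 4 = 8
h(3) = 2 × 8 = 16
h(4) = 2 × 16 = 32

32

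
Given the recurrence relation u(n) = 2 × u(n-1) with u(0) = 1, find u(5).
Computing step by step:
u(0) = 1
u(1) = 2 × 1 = 2
u(2) = 2 × 2 = 4
u(3) = 2 × 4 = 8
u(4) = 2 × 8 = 16
u(5) = 2 × 16 = 32

32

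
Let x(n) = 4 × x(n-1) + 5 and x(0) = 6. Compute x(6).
Computing step by step:
x(0) = 6
x(1) = 4 × 6 + 5 = 29
x(2) = 4 × 29 + 5 = 121
x(3) = 4 × 121 + 5 = 489
x(4) = 4 × 489 + 5 = 1961
x(5) = 4 × 1961 + 5 = 7849
x(6) = 4 × 7849 + 5 = 31401

31401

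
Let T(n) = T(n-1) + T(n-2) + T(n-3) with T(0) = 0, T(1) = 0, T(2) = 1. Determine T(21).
Computing the sequence terms:
0, 0, 1, 1, 2, 4, 7, 13, 24, 44, 81, 149, 274, 504, 927, 1705, 3136, 5768, 10609, 19513, 35890, 66012

66012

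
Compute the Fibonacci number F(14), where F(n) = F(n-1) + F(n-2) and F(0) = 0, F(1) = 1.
Computing the sequence terms:
0, 1, 1, 2, 3, 5, 8, 13, 21, 34, 55, 89, 144, 233, 377

377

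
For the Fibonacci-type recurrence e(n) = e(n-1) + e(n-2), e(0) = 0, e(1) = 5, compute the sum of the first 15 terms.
Computing the sequence terms: 0, 5, 5, 10, 15, 25, 40, 65, 105, 170, 275, 445, 720, 1165, 1885
Adding these values together:

4930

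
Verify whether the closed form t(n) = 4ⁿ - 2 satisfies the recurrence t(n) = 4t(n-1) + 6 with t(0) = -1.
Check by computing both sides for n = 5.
From the recurrence with t(0) = -1:
  t(0) = -1, t(1) = 2, t(2) = 14, t(3) = 62, t(4) = 254, t(5) = 1022
  so the recurrence gives t(5) = 1022.
From the proposed closed form t(n) = 4ⁿ - 2:
  t(5) = 1022.
Both sides give 1022 at n = 5, and the initial condition(s) match, so the closed form is consistent.

Yes, the closed form is correct.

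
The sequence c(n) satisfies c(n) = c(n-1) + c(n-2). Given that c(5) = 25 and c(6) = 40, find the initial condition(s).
Work backwards using c(k) = c(k+2) - c(k+1):
c(4) = c(6) - c(5) = 40 - 25 = 15
c(3) = c(5) - c(4) = 25 - 15 = 10
c(2) = c(4) - c(3) = 15 - 10 = 5
c(1) = c(3) - c(2) = 10 - 5 = 5
c(0) = c(2) - c(1) = 5 - 5 = 0

c(0) = 0, c(1) = 5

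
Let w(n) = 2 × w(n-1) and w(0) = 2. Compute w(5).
Computing step by step:
w(0) = 2
w(1) = 2 × 2 = 4
w(2) = 2 × 4 = 8
w(3) = 2 × 8 = 16
w(4) = 2 × 16 = 32
w(5) = 2 × 32 = 64

64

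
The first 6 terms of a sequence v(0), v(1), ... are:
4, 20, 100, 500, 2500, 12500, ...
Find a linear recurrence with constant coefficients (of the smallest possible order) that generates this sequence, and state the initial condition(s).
Look for the lowest-order linear relation among consecutive terms.
Observation: each term is 5× the previous.
Check at n=2: 5·20 = 100. ✓

v(n) = 5 × v(n-1), v(0) = 4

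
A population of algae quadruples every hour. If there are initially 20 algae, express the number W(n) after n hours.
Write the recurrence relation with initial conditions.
Each hour multiplies the count by 4, so the count after n hours depends only on the count after n-1 hours: W(n) = 4 × W(n-1). The starting count gives W(0) = 20.
Unrolling n times gives the closed form W(n) = 20 × 4ⁿ.

W(n) = 4 × W(n-1), W(0) = 20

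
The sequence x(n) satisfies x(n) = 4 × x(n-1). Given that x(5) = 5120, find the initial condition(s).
In general x(n) = 4ⁿ · x(0). At n = 5: x(0) = x(5) / 4^5 = 5120 / 1024 = 5.

x(0) = 5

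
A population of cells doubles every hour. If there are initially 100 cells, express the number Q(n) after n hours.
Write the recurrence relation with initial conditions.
Each hour multiplies the count by 2, so the count after n hours depends only on the count after n-1 hours: Q(n) = 2 × Q(n-1). The starting count gives Q(0) = 100.
Unrolling n times gives the closed form Q(n) = 100 × 2ⁿ.

Q(n) = 2 × Q(n-1), Q(0) = 100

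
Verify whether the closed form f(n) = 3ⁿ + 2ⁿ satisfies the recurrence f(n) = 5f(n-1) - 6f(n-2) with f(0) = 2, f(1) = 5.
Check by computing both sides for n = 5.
From the recurrence with f(0) = 2, f(1) = 5:
  f(0) = 2, f(1) = 5, f(2) = 13, f(3) = 35, f(4) = 97, f(5) = 275
  so the recurrence gives f(5) = 275.
From the proposed closed form f(n) = 3ⁿ + 2ⁿ:
  f(5) = 275.
Both sides give 275 at n = 5, and the initial condition(s) match, so the closed form is consistent.

Yes, the closed form is correct.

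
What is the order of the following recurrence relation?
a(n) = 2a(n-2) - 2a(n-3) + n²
The order is the largest lag k for which a(n-k) appears. Here the deepest term is a(n-3) (the n² term is non-homogeneous and does not affect the order), so the order is 3.

Order 3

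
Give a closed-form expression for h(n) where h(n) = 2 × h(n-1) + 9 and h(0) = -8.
Recurrence: h(n) = 2 × h(n-1) + 9, initial: h(0) = -8.
Try h(n) = A·2ⁿ + C. Substituting: A·2ⁿ + C = 2(A·2ⁿ⁻¹ + C) + 9 = A·2ⁿ + 2C + 9, so C = 2C + 9, giving C = -9. Then h(0) = A - 9 = -8 gives A = 1.

h(n) = 2ⁿ - 9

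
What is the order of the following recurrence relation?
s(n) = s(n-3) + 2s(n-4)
The order is the largest lag k for which s(n-k) appears. Here the deepest term is s(n-4), so the order is 4.

Order 4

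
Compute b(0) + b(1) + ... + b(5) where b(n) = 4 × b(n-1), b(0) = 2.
Computing the sequence terms: 2, 8, 32, 128, 512, 2048
Adding these values together:

2730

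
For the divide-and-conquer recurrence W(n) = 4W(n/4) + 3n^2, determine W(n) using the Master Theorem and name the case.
Master Theorem template: W(n) = a·W(n/b) + f(n).
Here: a=4, b=4, f(n)=3n^2
Compute log_b(a) = log_4(4) = 1.
f(n) = 3n^2 = Ω(n^(1+ε)) with ε = 1, and the regularity condition holds (a·f(n/b) = (a/b^2)·f(n) with a/b^2 = 4^-1 < 1). Case 3: W(n) = Θ(f(n)) = Θ(n^2).

Case 3: W(n) = Θ(n^2)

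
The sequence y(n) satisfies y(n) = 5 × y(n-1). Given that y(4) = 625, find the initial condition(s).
In general y(n) = 5ⁿ · y(0). At n = 4: y(0) = y(4) / 5^4 = 625 / 625 = 1.

y(0) = 1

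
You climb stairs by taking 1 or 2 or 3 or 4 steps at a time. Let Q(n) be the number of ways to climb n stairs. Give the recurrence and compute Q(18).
Condition on the size of the last step (1 to 4): before it there were n-1, …, n-4 stairs climbed, and these cases are disjoint, so Q(n) = Q(n-1) + Q(n-2) + Q(n-3) + Q(n-4) (order-4 linear recurrence).
Initial conditions by direct count (compositions of i into parts ≤ 4): Q(1) = 1; Q(2) = 2; Q(3) = 4; Q(4) = 8.
Iterating the recurrence: Q(5) = 15, Q(6) = 29, Q(7) = 56, Q(8) = 108, Q(9) = 208, Q(10) = 401, Q(11) = 773, Q(12) = 1490, Q(13) = 2872, Q(14) = 5536, Q(15) = 10671, Q(16) = 20569, Q(17) = 39648, Q(18) = 76424.

Q(n) = Q(n-1) + Q(n-2) + Q(n-3) + Q(n-4), Q(1) = 1, Q(2) = 2, Q(3) = 4, Q(4) = 8; Q(18) = 76424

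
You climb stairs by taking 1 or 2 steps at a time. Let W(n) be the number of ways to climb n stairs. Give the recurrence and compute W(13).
Condition on the size of the last step (1 to 2): before it there were n-1, …, n-2 stairs climbed, and these cases are disjoint, so W(n) = W(n-1) + W(n-2) (Fibonacci-type sequence).
Initial conditions by direct count (compositions of i into parts ≤ 2): W(1) = 1; W(2) = 2.
Iterating the recurrence: W(3) = 3, W(4) = 5, W(5) = 8, W(6) = 13, W(7) = 21, W(8) = 34, W(9) = 55, W(10) = 89, W(11) = 144, W(12) = 233, W(13) = 377.

W(n) = W(n-1) + W(n-2), W(1) = 1, W(2) = 2; W(13) = 377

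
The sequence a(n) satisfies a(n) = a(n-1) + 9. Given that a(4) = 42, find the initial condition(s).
a(4) = a(0) + 4·9, so a(0) = 42 - 36 = 6.

a(0) = 6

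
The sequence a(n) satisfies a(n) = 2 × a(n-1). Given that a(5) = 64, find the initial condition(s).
In general a(n) = 2ⁿ · a(0). At n = 5: a(0) = a(5) / 2^5 = 64 / 32 = 2.

a(0) = 2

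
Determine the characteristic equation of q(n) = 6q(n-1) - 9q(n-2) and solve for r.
Substitute q(n) = rⁿ and divide through by rⁿ⁻²: r² - 6r + 9 = 0
Factor: (r - 3)² = 0, so r = 3 (double root).
General solution: q(n) = (A + Bn)·3ⁿ

Characteristic: r² - 6r + 9 = 0, Roots: r = 3 (double root)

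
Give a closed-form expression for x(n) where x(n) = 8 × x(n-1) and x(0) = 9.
Recurrence: x(n) = 8 × x(n-1), initial: x(0) = 9.
Each term is 8 times the previous, so this is geometric with ratio 8. After n steps: x(n) = x(0)·8ⁿ = 9·8ⁿ.

x(n) = 9·8ⁿ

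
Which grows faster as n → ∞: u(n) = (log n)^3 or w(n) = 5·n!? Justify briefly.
Comparing growth rates:
Growth-rate hierarchy: log n ≺ any polynomial ≺ any exponential cⁿ (c>1) ≺ n! ≺ nⁿ.
factorial dominates polylogarithmic (log n)^3 asymptotically.

w(n) grows faster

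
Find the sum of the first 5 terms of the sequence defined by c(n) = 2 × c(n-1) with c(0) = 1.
Computing the sequence terms: 1, 2, 4, 8, 16
Adding these values together:

31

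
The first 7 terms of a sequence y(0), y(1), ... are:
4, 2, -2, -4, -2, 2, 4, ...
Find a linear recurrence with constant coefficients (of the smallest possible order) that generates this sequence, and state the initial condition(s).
Look for the lowest-order linear relation among consecutive terms.
Observation: y(n) - 1·y(n-1) - (-1)·y(n-2) = 0 holds for the shown terms, and no order-1 relation y(n) = α·y(n-1) + β fits.
Check at n=3: 1·-2 + (-1)·2 = -4. ✓

y(n) = y(n-1) - y(n-2), y(0) = 4, y(1) = 2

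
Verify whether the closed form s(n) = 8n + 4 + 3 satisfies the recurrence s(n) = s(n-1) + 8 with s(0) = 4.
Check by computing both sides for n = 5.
From the recurrence with s(0) = 4:
  s(0) = 4, s(1) = 12, s(2) = 20, s(3) = 28, s(4) = 36, s(5) = 44
  so the recurrence gives s(5) = 44.
From the proposed closed form s(n) = 8n + 4 + 3:
  s(5) = 47.
The recurrence gives 44 but the closed form gives 47, so the closed form does not satisfy the recurrence.

No, the closed form is incorrect.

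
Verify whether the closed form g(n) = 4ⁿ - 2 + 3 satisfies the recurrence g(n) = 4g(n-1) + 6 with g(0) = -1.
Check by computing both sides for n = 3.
From the recurrence with g(0) = -1:
  g(0) = -1, g(1) = 2, g(2) = 14, g(3) = 62
  so the recurrence gives g(3) = 62.
From the proposed closed form g(n) = 4ⁿ - 2 + 3:
  g(3) = 65.
The recurrence gives 62 but the closed form gives 65, so the closed form does not satisfy the recurrence.

No, the closed form is incorrect.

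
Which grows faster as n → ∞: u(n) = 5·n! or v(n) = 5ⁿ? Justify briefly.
Comparing growth rates:
Growth-rate hierarchy: log n ≺ any polynomial ≺ any exponential cⁿ (c>1) ≺ n! ≺ nⁿ.
factorial dominates exponential base 5 asymptotically.

u(n) grows faster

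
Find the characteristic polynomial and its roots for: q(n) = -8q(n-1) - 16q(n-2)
Substitute q(n) = rⁿ and divide through by rⁿ⁻²: r² + 8r + 16 = 0
Factor: (r + 4)² = 0, so r = -4 (double root).
General solution: q(n) = (A + Bn)·(-4)ⁿ

Characteristic: r² + 8r + 16 = 0, Roots: r = -4 (double root)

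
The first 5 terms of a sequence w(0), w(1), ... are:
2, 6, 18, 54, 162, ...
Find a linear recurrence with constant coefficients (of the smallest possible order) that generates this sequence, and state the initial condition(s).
Look for the lowest-order linear relation among consecutive terms.
Observation: each term is 3× the previous.
Check at n=2: 3·6 = 18. ✓

w(n) = 3 × w(n-1), w(0) = 2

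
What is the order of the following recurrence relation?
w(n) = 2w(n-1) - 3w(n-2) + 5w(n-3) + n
The order is the largest lag k for which w(n-k) appears. Here the deepest term is w(n-3) (the n term is non-homogeneous and does not affect the order), so the order is 3.

Order 3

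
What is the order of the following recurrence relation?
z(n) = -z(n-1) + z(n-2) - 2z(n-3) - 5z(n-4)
The order is the largest lag k for which z(n-k) appears. Here the deepest term is z(n-4), so the order is 4.

Order 4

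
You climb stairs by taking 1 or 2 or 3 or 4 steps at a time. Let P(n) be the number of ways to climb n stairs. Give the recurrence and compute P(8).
Condition on the size of the last step (1 to 4): before it there were n-1, …, n-4 stairs climbed, and these cases are disjoint, so P(n) = P(n-1) + P(n-2) + P(n-3) + P(n-4) (order-4 linear recurrence).
Initial conditions by direct count (compositions of i into parts ≤ 4): P(1) = 1; P(2) = 2; P(3) = 4; P(4) = 8.
Iterating the recurrence: P(5) = 15, P(6) = 29, P(7) = 56, P(8) = 108.

P(n) = P(n-1) + P(n-2) + P(n-3) + P(n-4), P(1) = 1, P(2) = 2, P(3) = 4, P(4) = 8; P(8) = 108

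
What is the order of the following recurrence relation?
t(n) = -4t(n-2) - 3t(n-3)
The order is the largest lag k for which t(n-k) appears. Here the deepest term is t(n-3), so the order is 3.

Order 3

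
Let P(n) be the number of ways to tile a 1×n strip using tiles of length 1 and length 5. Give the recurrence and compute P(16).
Condition on the last tile: it has length 1 (leaving a 1×(n-1) strip) or length 5 (leaving a 1×(n-5) strip), so P(n) = P(n-1) + P(n-5) (order-5 linear recurrence).
For 0 ≤ i < 5 only unit tiles fit, so P(i) = 1.
Iterating the recurrence: P(5) = 2, P(6) = 3, P(7) = 4, P(8) = 5, P(9) = 6, P(10) = 8, P(11) = 11, P(12) = 15, P(13) = 20, P(14) = 26, P(15) = 34, P(16) = 45.

P(n) = P(n-1) + P(n-5), with P(i) = 1 for 0 ≤ i < 5; P(16) = 45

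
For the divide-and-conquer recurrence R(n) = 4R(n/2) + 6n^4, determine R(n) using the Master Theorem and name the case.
Master Theorem template: R(n) = a·R(n/b) + f(n).
Here: a=4, b=2, f(n)=6n^4
Compute log_b(a) = log_2(4) = 2.
f(n) = 6n^4 = Ω(n^(2+ε)) with ε = 2, and the regularity condition holds (a·f(n/b) = (a/b^4)·f(n) with a/b^4 = 2^-2 < 1). Case 3: R(n) = Θ(f(n)) = Θ(n^4).

Case 3: R(n) = Θ(n^4)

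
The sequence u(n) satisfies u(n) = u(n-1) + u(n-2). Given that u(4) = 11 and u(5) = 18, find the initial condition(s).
Work backwards using u(k) = u(k+2) - u(k+1):
u(3) = u(5) - u(4) = 18 - 11 = 7
u(2) = u(4) - u(3) = 11 - 7 = 4
u(1) = u(3) - u(2) = 7 - 4 = 3
u(0) = u(2) - u(1) = 4 - 3 = 1

u(0) = 1, u(1) = 3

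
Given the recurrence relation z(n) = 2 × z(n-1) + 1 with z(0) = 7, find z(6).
Computing step by step:
z(0) = 7
z(1) = 2 × 7 + 1 = 15
z(2) = 2 × 15 + 1 = 31
z(3) = 2 × 31 + 1 = 63
z(4) = 2 × 63 + 1 = 127
z(5) = 2 × 127 + 1 = 255
z(6) = 2 × 255 + 1 = 511

511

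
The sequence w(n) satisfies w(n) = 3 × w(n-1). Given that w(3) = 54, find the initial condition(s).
In general w(n) = 3ⁿ · w(0). At n = 3: w(0) = w(3) / 3^3 = 54 / 27 = 2.

w(0) = 2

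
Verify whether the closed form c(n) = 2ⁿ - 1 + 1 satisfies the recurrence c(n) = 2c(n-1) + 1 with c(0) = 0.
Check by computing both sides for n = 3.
From the recurrence with c(0) = 0:
  c(0) = 0, c(1) = 1, c(2) = 3, c(3) = 7
  so the recurrence gives c(3) = 7.
From the proposed closed form c(n) = 2ⁿ - 1 + 1:
  c(3) = 8.
The recurrence gives 7 but the closed form gives 8, so the closed form does not satisfy the recurrence.

No, the closed form is incorrect.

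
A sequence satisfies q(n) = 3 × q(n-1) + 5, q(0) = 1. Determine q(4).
Computing step by step:
q(0) = 1
q(1) = 3 × 1 + 5 = 8
q(2) = 3 × 8 + 5 = 29
q(3) = 3 × 29 + 5 = 92
q(4) = 3 × 92 + 5 = 281

281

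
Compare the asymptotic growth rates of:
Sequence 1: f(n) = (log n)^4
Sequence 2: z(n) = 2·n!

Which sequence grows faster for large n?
Comparing growth rates:
Growth-rate hierarchy: log n ≺ any polynomial ≺ any exponential cⁿ (c>1) ≺ n! ≺ nⁿ.
factorial dominates polylogarithmic (log n)^4 asymptotically.

z(n) grows faster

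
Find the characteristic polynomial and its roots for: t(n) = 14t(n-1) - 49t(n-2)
Substitute t(n) = rⁿ and divide through by rⁿ⁻²: r² - 14r + 49 = 0
Factor: (r - 7)² = 0, so r = 7 (double root).
General solution: t(n) = (A + Bn)·7ⁿ

Characteristic: r² - 14r + 49 = 0, Roots: r = 7 (double root)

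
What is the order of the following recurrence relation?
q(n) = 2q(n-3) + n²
The order is the largest lag k for which q(n-k) appears. Here the deepest term is q(n-3) (the n² term is non-homogeneous and does not affect the order), so the order is 3.

Order 3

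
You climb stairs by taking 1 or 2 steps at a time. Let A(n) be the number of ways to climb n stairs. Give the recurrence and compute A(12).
Condition on the size of the last step (1 to 2): before it there were n-1, …, n-2 stairs climbed, and these cases are disjoint, so A(n) = A(n-1) + A(n-2) (Fibonacci-type sequence).
Initial conditions by direct count (compositions of i into parts ≤ 2): A(1) = 1; A(2) = 2.
Iterating the recurrence: A(3) = 3, A(4) = 5, A(5) = 8, A(6) = 13, A(7) = 21, A(8) = 34, A(9) = 55, A(10) = 89, A(11) = 144, A(12) = 233.

A(n) = A(n-1) + A(n-2), A(1) = 1, A(2) = 2; A(12) = 233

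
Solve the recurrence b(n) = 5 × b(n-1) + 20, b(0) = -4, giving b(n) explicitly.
Recurrence: b(n) = 5 × b(n-1) + 20, initial: b(0) = -4.
Try b(n) = A·5ⁿ + C. Substituting: A·5ⁿ + C = 5(A·5ⁿ⁻¹ + C) + 20 = A·5ⁿ + 5C + 20, so C = 5C + 20, giving C = -5. Then b(0) = A - 5 = -4 gives A = 1.

b(n) = 5ⁿ - 5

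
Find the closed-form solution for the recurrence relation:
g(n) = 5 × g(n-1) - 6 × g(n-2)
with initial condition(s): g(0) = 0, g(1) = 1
Recurrence: g(n) = 5 × g(n-1) - 6 × g(n-2), initial: g(0) = 0, g(1) = 1.
Characteristic equation: r² - 5r + 6 = 0, which factors as (r - 3)(r - 2) = 0, so r = 3, 2. General solution g(n) = A·3ⁿ + B·2ⁿ. From g(0) = 0: A + B = 0. From g(1) = 1: 3A + 2B = 1. Solving gives A = 1, B = -1.

g(n) = 3ⁿ - 2ⁿ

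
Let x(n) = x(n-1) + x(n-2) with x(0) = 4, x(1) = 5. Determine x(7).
Computing the sequence terms:
4, 5, 9, 14, 23, 37, 60, 97

97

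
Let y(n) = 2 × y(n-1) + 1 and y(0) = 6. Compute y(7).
Computing step by step:
y(0) = 6
y(1) = 2 × 6 + 1 = 13
y(2) = 2 × 13 + 1 = 27
y(3) = 2 × 27 + 1 = 55
y(4) = 2 × 55 + 1 = 111
y(5) = 2 × 111 + 1 = 223
y(6) = 2 × 223 + 1 = 447
y(7) = 2 × 447 + 1 = 895

895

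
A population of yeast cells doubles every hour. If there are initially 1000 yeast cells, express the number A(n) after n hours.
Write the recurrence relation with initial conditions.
Each hour multiplies the count by 2, so the count after n hours depends only on the count after n-1 hours: A(n) = 2 × A(n-1). The starting count gives A(0) = 1000.
Unrolling n times gives the closed form A(n) = 1000 × 2ⁿ.

A(n) = 2 × A(n-1), A(0) = 1000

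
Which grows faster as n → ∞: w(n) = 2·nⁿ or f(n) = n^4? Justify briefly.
Comparing growth rates:
Growth-rate hierarchy: log n ≺ any polynomial ≺ any exponential cⁿ (c>1) ≺ n! ≺ nⁿ.
super-exponential nⁿ dominates polynomial degree 4 asymptotically.

w(n) grows faster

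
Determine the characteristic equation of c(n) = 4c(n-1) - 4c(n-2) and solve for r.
Substitute c(n) = rⁿ and divide through by rⁿ⁻²: r² - 4r + 4 = 0
Factor: (r - 2)² = 0, so r = 2 (double root).
General solution: c(n) = (A + Bn)·2ⁿ

Characteristic: r² - 4r + 4 = 0, Roots: r = 2 (double root)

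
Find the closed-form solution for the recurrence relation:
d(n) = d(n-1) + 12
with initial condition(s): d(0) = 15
Recurrence: d(n) = d(n-1) + 12, initial: d(0) = 15.
Each step adds 12, so d(n) = d(0) + 12n = 12n + 15.

d(n) = 12n + 15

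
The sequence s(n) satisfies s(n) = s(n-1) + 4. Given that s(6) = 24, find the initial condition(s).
s(6) = s(0) + 6·4, so s(0) = 24 - 24 = 0.

s(0) = 0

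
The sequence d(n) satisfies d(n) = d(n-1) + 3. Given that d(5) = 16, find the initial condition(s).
d(5) = d(0) + 5·3, so d(0) = 16 - 15 = 1.

d(0) = 1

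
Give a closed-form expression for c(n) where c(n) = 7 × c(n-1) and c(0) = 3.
Recurrence: c(n) = 7 × c(n-1), initial: c(0) = 3.
Each term is 7 times the previous, so this is geometric with ratio 7. After n steps: c(n) = c(0)·7ⁿ = 3·7ⁿ.

c(n) = 3·7ⁿ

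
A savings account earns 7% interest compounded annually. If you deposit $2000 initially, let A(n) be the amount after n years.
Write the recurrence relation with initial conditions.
Each year the balance grows by 7%, i.e. is multiplied by 1 + 7/100 = 1.07, so A(n) = 1.07 × A(n-1). The initial deposit gives A(0) = 2000.
Unrolling gives the closed form A(n) = 2000 × (1.07)ⁿ.

A(n) = 1.07 × A(n-1), A(0) = 2000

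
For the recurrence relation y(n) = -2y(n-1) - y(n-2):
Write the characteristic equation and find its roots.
Substitute y(n) = rⁿ and divide through by rⁿ⁻²: r² + 2r + 1 = 0
Factor: (r + 1)² = 0, so r = -1 (double root).
General solution: y(n) = (A + Bn)·(-1)ⁿ

Characteristic: r² + 2r + 1 = 0, Roots: r = -1 (double root)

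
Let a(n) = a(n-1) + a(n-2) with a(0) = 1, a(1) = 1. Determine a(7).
Computing the sequence terms:
1, 1, 2, 3, 5, 8, 13, 21

21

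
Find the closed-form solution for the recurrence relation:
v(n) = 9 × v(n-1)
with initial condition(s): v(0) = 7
Recurrence: v(n) = 9 × v(n-1), initial: v(0) = 7.
Each term is 9 times the previous, so this is geometric with ratio 9. After n steps: v(n) = v(0)·9ⁿ = 7·9ⁿ.

v(n) = 7·9ⁿ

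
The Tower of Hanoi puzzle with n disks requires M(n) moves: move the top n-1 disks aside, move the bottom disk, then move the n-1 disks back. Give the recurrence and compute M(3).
Moving n disks = move the top n-1 disks aside (M(n-1) moves) + move the largest disk (1 move) + move the n-1 disks back on top (M(n-1) moves), so M(n) = 2M(n-1) + 1, with M(1) = 1 (a single disk takes one move).
First terms: 1, 3, 7, … — each is one less than a power of 2. Indeed M(n) + 1 = 2(M(n-1) + 1) with M(1) + 1 = 2, so M(n) + 1 = 2ⁿ and M(n) = 2ⁿ - 1.
Hence M(3) = 2^3 - 1 = 8 - 1 = 7.

M(n) = 2M(n-1) + 1, M(1) = 1; M(3) = 7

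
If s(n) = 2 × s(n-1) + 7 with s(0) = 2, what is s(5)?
Computing step by step:
s(0) = 2
s(1) = 2 × 2 + 7 = 11
s(2) = 2 × 11 + 7 = 29
s(3) = 2 × 29 + 7 = 65
s(4) = 2 × 65 + 7 = 137
s(5) = 2 × 137 + 7 = 281

281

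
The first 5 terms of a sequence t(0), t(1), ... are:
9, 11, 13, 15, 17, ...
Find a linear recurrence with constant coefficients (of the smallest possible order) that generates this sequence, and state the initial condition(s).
Look for the lowest-order linear relation among consecutive terms.
Observation: consecutive differences are constant (= 2).
Check at n=2: 1·11 + 2 = 13. ✓

t(n) = t(n-1) + 2, t(0) = 9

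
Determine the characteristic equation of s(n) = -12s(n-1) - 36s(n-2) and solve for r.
Substitute s(n) = rⁿ and divide through by rⁿ⁻²: r² + 12r + 36 = 0
Factor: (r + 6)² = 0, so r = -6 (double root).
General solution: s(n) = (A + Bn)·(-6)ⁿ

Characteristic: r² + 12r + 36 = 0, Roots: r = -6 (double root)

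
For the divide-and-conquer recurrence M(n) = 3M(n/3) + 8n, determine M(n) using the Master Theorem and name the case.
Master Theorem template: M(n) = a·M(n/b) + f(n).
Here: a=3, b=3, f(n)=8n
Compute log_b(a) = log_3(3) = 1.
f(n) = 8n = Θ(n). Case 2: M(n) = Θ(n log n).

Case 2: M(n) = Θ(n log n)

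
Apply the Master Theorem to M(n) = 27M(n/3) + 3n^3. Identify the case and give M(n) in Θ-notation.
Master Theorem template: M(n) = a·M(n/b) + f(n).
Here: a=27, b=3, f(n)=3n^3
Compute log_b(a) = log_3(27) = 3.
f(n) = 3n^3 = Θ(n^3). Case 2: M(n) = Θ(n^3 log n).

Case 2: M(n) = Θ(n^3 log n)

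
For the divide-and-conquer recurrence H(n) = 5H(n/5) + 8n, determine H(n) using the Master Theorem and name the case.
Master Theorem template: H(n) = a·H(n/b) + f(n).
Here: a=5, b=5, f(n)=8n
Compute log_b(a) = log_5(5) = 1.
f(n) = 8n = Θ(n). Case 2: H(n) = Θ(n log n).

Case 2: H(n) = Θ(n log n)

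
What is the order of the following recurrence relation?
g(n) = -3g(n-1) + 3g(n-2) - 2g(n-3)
The order is the largest lag k for which g(n-k) appears. Here the deepest term is g(n-3), so the order is 3.

Order 3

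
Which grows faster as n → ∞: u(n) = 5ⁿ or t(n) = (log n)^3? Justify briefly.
Comparing growth rates:
Growth-rate hierarchy: log n ≺ any polynomial ≺ any exponential cⁿ (c>1) ≺ n! ≺ nⁿ.
exponential base 5 dominates polylogarithmic (log n)^3 asymptotically.

u(n) grows faster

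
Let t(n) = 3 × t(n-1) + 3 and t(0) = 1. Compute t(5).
Computing step by step:
t(0) = 1
t(1) = 3 × 1 + 3 = 6
t(2) = 3 × 6 + 3 = 21
t(3) = 3 × 21 + 3 = 66
t(4) = 3 × 66 + 3 = 201
t(5) = 3 × 201 + 3 = 606

606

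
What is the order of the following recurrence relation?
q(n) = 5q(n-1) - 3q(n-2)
The order is the largest lag k for which q(n-k) appears. Here the deepest term is q(n-2), so the order is 2.

Order 2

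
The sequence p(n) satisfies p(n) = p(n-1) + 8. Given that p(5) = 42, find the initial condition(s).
p(5) = p(0) + 5·8, so p(0) = 42 - 40 = 2.

p(0) = 2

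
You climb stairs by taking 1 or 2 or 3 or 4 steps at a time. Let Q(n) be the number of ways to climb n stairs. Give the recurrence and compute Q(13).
Condition on the size of the last step (1 to 4): before it there were n-1, …, n-4 stairs climbed, and these cases are disjoint, so Q(n) = Q(n-1) + Q(n-2) + Q(n-3) + Q(n-4) (order-4 linear recurrence).
Initial conditions by direct count (compositions of i into parts ≤ 4): Q(1) = 1; Q(2) = 2; Q(3) = 4; Q(4) = 8.
Iterating the recurrence: Q(5) = 15, Q(6) = 29, Q(7) = 56, Q(8) = 108, Q(9) = 208, Q(10) = 401, Q(11) = 773, Q(12) = 1490, Q(13) = 2872.

Q(n) = Q(n-1) + Q(n-2) + Q(n-3) + Q(n-4), Q(1) = 1, Q(2) = 2, Q(3) = 4, Q(4) = 8; Q(13) = 2872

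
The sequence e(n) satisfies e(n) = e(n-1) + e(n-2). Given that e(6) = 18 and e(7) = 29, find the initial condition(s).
Work backwards using e(k) = e(k+2) - e(k+1):
e(5) = e(7) - e(6) = 29 - 18 = 11
e(4) = e(6) - e(5) = 18 - 11 = 7
e(3) = e(5) - e(4) = 11 - 7 = 4
e(2) = e(4) - e(3) = 7 - 4 = 3
e(1) = e(3) - e(2) = 4 - 3 = 1
e(0) = e(2) - e(1) = 3 - 1 = 2

e(0) = 2, e(1) = 1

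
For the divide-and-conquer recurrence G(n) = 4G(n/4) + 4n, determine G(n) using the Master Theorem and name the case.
Master Theorem template: G(n) = a·G(n/b) + f(n).
Here: a=4, b=4, f(n)=4n
Compute log_b(a) = log_4(4) = 1.
f(n) = 4n = Θ(n). Case 2: G(n) = Θ(n log n).

Case 2: G(n) = Θ(n log n)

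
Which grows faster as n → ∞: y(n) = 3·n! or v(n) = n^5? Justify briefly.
Comparing growth rates:
Growth-rate hierarchy: log n ≺ any polynomial ≺ any exponential cⁿ (c>1) ≺ n! ≺ nⁿ.
factorial dominates polynomial degree 5 asymptotically.

y(n) grows faster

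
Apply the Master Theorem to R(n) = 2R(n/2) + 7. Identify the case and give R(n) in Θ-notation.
Master Theorem template: R(n) = a·R(n/b) + f(n).
Here: a=2, b=2, f(n)=7
Compute log_b(a) = log_2(2) = 1.
f(n) = 7 = O(n^(1-ε)) with ε = 1. Case 1: R(n) = Θ(n^log_b(a)) = Θ(n).

Case 1: R(n) = Θ(n)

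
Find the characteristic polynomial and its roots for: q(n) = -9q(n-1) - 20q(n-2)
Substitute q(n) = rⁿ and divide through by rⁿ⁻²: r² + 9r + 20 = 0
Factor: (r + 4)(r + 5) = 0, so r = -4, -5.
General solution: q(n) = A·(-4)ⁿ + B·(-5)ⁿ

Characteristic: r² + 9r + 20 = 0, Roots: r = -4, -5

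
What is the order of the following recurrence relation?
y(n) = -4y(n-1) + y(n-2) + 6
The order is the largest lag k for which y(n-k) appears. Here the deepest term is y(n-2) (the 6 term is non-homogeneous and does not affect the order), so the order is 2.

Order 2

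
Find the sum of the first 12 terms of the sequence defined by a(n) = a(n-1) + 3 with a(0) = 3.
Computing the sequence terms: 3, 6, 9, 12, 15, 18, 21, 24, 27, 30, 33, 36
Adding these values together:

234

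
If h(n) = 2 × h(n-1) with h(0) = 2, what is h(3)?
Computing step by step:
h(0) = 2
h(1) = 2 × 2 = 4
h(2) = 2 × 4 = 8
h(3) = 2 × 8 = 16

16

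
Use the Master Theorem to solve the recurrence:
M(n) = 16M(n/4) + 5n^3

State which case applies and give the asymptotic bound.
Master Theorem template: M(n) = a·M(n/b) + f(n).
Here: a=16, b=4, f(n)=5n^3
Compute log_b(a) = log_4(16) = 2.
f(n) = 5n^3 = Ω(n^(2+ε)) with ε = 1, and the regularity condition holds (a·f(n/b) = (a/b^3)·f(n) with a/b^3 = 4^-1 < 1). Case 3: M(n) = Θ(f(n)) = Θ(n^3).

Case 3: M(n) = Θ(n^3)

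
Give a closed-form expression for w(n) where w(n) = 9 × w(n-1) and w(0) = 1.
Recurrence: w(n) = 9 × w(n-1), initial: w(0) = 1.
Each term is 9 times the previous, so this is geometric with ratio 9. After n steps: w(n) = w(0)·9ⁿ = 9ⁿ.

w(n) = 9ⁿ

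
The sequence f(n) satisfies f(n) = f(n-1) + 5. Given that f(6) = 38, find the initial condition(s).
f(6) = f(0) + 6·5, so f(0) = 38 - 30 = 8.

f(0) = 8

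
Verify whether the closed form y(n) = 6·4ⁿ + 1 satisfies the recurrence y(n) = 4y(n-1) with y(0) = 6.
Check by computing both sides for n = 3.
From the recurrence with y(0) = 6:
  y(0) = 6, y(1) = 24, y(2) = 96, y(3) = 384
  so the recurrence gives y(3) = 384.
From the proposed closed form y(n) = 6·4ⁿ + 1:
  y(3) = 385.
The recurrence gives 384 but the closed form gives 385, so the closed form does not satisfy the recurrence.

No, the closed form is incorrect.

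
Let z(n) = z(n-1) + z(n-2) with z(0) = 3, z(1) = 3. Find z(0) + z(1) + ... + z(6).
Computing the sequence terms: 3, 3, 6, 9, 15, 24, 39
Adding these values together:

99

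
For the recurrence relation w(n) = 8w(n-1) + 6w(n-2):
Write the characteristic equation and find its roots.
Substitute w(n) = rⁿ and divide through by rⁿ⁻²: r² - 8r - 6 = 0
Discriminant: 8² + 4·6 = 88, not a perfect square, so by the quadratic formula r = (8 ± √88)/2.
General solution: w(n) = A·r₁ⁿ + B·r₂ⁿ where r₁,r₂ = (8 ± √88)/2

Characteristic: r² - 8r - 6 = 0, Roots: r = (8 ± √88)/2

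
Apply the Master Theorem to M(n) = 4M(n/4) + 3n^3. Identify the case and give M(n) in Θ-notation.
Master Theorem template: M(n) = a·M(n/b) + f(n).
Here: a=4, b=4, f(n)=3n^3
Compute log_b(a) = log_4(4) = 1.
f(n) = 3n^3 = Ω(n^(1+ε)) with ε = 2, and the regularity condition holds (a·f(n/b) = (a/b^3)·f(n) with a/b^3 = 4^-2 < 1). Case 3: M(n) = Θ(f(n)) = Θ(n^3).

Case 3: M(n) = Θ(n^3)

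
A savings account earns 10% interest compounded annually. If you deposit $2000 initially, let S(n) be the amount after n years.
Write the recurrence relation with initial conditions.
Each year the balance grows by 10%, i.e. is multiplied by 1 + 10/100 = 1.1, so S(n) = 1.1 × S(n-1). The initial deposit gives S(0) = 2000.
Unrolling gives the closed form S(n) = 2000 × (1.1)ⁿ.

S(n) = 1.1 × S(n-1), S(0) = 2000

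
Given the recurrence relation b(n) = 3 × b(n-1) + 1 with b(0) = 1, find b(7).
Computing step by step:
b(0) = 1
b(1) = 3 × 1 + 1 = 4
b(2) = 3 × 4 + 1 = 13
b(3) = 3 × 13 + 1 = 40
b(4) = 3 × 40 + 1 = 121
b(5) = 3 × 121 + 1 = 364
b(6) = 3 × 364 + 1 = 1093
b(7) = 3 × 1093 + 1 = 3280

3280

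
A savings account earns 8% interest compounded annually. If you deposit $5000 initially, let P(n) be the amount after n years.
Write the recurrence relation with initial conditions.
Each year the balance grows by 8%, i.e. is multiplied by 1 + 8/100 = 1.08, so P(n) = 1.08 × P(n-1). The initial deposit gives P(0) = 5000.
Unrolling gives the closed form P(n) = 5000 × (1.08)ⁿ.

P(n) = 1.08 × P(n-1), P(0) = 5000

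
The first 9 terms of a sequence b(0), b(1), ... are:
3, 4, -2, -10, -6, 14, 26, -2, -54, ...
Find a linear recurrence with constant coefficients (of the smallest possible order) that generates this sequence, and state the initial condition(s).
Look for the lowest-order linear relation among consecutive terms.
Observation: b(n) - 1·b(n-1) - (-2)·b(n-2) = 0 holds for the shown terms, and no order-1 relation b(n) = α·b(n-1) + β fits.
Check at n=3: 1·-2 + (-2)·4 = -10. ✓

b(n) = b(n-1) - 2b(n-2), b(0) = 3, b(1) = 4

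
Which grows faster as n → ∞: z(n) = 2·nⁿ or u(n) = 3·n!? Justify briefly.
Comparing growth rates:
Growth-rate hierarchy: log n ≺ any polynomial ≺ any exponential cⁿ (c>1) ≺ n! ≺ nⁿ.
super-exponential nⁿ dominates factorial asymptotically.

z(n) grows faster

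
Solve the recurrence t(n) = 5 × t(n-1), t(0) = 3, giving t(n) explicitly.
Recurrence: t(n) = 5 × t(n-1), initial: t(0) = 3.
Each term is 5 times the previous, so this is geometric with ratio 5. After n steps: t(n) = t(0)·5ⁿ = 3·5ⁿ.

t(n) = 3·5ⁿ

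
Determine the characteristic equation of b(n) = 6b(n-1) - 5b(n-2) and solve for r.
Substitute b(n) = rⁿ and divide through by rⁿ⁻²: r² - 6r + 5 = 0
Factor: (r - 1)(r - 5) = 0, so r = 1, 5.
General solution: b(n) = A·1ⁿ + B·5ⁿ

Characteristic: r² - 6r + 5 = 0, Roots: r = 1, 5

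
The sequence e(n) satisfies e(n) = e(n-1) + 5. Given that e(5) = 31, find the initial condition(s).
e(5) = e(0) + 5·5, so e(0) = 31 - 25 = 6.

e(0) = 6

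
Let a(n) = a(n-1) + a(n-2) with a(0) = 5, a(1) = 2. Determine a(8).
Computing the sequence terms:
5, 2, 7, 9, 16, 25, 41, 66, 107

107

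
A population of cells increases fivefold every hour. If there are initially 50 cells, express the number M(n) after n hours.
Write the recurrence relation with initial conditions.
Each hour multiplies the count by 5, so the count after n hours depends only on the count after n-1 hours: M(n) = 5 × M(n-1). The starting count gives M(0) = 50.
Unrolling n times gives the closed form M(n) = 50 × 5ⁿ.

M(n) = 5 × M(n-1), M(0) = 50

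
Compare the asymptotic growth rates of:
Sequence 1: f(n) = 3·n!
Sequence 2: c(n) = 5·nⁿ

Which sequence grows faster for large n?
Comparing growth rates:
Growth-rate hierarchy: log n ≺ any polynomial ≺ any exponential cⁿ (c>1) ≺ n! ≺ nⁿ.
super-exponential nⁿ dominates factorial asymptotically.

c(n) grows faster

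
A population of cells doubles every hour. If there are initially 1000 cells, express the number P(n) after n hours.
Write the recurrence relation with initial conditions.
Each hour multiplies the count by 2, so the count after n hours depends only on the count after n-1 hours: P(n) = 2 × P(n-1). The starting count gives P(0) = 1000.
Unrolling n times gives the closed form P(n) = 1000 × 2ⁿ.

P(n) = 2 × P(n-1), P(0) = 1000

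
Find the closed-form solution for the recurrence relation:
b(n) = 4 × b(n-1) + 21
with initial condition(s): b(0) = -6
Recurrence: b(n) = 4 × b(n-1) + 21, initial: b(0) = -6.
Try b(n) = A·4ⁿ + C. Substituting: A·4ⁿ + C = 4(A·4ⁿ⁻¹ + C) + 21 = A·4ⁿ + 4C + 21, so C = 4C + 21, giving C = -7. Then b(0) = A - 7 = -6 gives A = 1.

b(n) = 4ⁿ - 7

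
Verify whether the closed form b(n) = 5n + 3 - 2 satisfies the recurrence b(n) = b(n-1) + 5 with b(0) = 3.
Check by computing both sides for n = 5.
From the recurrence with b(0) = 3:
  b(0) = 3, b(1) = 8, b(2) = 13, b(3) = 18, b(4) = 23, b(5) = 28
  so the recurrence gives b(5) = 28.
From the proposed closed form b(n) = 5n + 3 - 2:
  b(5) = 26.
The recurrence gives 28 but the closed form gives 26, so the closed form does not satisfy the recurrence.

No, the closed form is incorrect.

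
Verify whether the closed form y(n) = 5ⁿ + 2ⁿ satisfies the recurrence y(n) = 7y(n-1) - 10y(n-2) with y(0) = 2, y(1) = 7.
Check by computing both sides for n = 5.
From the recurrence with y(0) = 2, y(1) = 7:
  y(0) = 2, y(1) = 7, y(2) = 29, y(3) = 133, y(4) = 641, y(5) = 3157
  so the recurrence gives y(5) = 3157.
From the proposed closed form y(n) = 5ⁿ + 2ⁿ:
  y(5) = 3157.
Both sides give 3157 at n = 5, and the initial condition(s) match, so the closed form is consistent.

Yes, the closed form is correct.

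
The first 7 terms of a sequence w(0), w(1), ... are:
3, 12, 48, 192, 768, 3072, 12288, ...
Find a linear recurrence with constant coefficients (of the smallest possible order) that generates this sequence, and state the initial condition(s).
Look for the lowest-order linear relation among consecutive terms.
Observation: each term is 4× the previous.
Check at n=2: 4·12 = 48. ✓

w(n) = 4 × w(n-1), w(0) = 3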